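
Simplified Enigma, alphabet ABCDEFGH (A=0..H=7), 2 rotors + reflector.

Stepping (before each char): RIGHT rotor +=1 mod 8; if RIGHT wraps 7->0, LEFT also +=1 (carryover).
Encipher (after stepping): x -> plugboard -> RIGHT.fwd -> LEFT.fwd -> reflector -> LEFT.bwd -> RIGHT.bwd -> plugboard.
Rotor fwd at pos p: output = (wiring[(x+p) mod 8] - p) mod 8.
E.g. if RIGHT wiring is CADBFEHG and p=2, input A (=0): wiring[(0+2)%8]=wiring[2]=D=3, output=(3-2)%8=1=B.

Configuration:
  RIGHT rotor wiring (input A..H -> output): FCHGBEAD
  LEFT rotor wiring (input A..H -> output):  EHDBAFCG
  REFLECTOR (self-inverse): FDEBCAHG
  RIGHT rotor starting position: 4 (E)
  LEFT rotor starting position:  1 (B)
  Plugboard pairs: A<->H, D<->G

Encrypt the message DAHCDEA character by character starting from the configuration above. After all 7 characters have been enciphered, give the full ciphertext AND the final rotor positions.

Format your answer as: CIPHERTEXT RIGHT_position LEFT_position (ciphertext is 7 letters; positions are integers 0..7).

Char 1 ('D'): step: R->5, L=1; D->plug->G->R->B->L->C->refl->E->L'->E->R'->H->plug->A
Char 2 ('A'): step: R->6, L=1; A->plug->H->R->G->L->F->refl->A->L'->C->R'->A->plug->H
Char 3 ('H'): step: R->7, L=1; H->plug->A->R->E->L->E->refl->C->L'->B->R'->H->plug->A
Char 4 ('C'): step: R->0, L->2 (L advanced); C->plug->C->R->H->L->F->refl->A->L'->E->R'->F->plug->F
Char 5 ('D'): step: R->1, L=2; D->plug->G->R->C->L->G->refl->H->L'->B->R'->A->plug->H
Char 6 ('E'): step: R->2, L=2; E->plug->E->R->G->L->C->refl->E->L'->F->R'->A->plug->H
Char 7 ('A'): step: R->3, L=2; A->plug->H->R->E->L->A->refl->F->L'->H->R'->G->plug->D
Final: ciphertext=AHAFHHD, RIGHT=3, LEFT=2

Answer: AHAFHHD 3 2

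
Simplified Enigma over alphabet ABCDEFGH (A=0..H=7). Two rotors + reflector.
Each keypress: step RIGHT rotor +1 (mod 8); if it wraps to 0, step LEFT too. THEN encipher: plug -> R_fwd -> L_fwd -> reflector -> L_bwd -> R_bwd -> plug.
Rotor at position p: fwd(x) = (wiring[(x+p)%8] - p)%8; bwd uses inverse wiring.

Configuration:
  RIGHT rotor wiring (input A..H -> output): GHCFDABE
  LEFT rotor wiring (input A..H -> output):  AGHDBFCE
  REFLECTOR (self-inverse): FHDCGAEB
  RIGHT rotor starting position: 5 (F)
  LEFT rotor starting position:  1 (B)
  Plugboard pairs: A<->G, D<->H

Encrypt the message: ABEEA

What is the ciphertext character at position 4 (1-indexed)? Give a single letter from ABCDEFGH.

Char 1 ('A'): step: R->6, L=1; A->plug->G->R->F->L->B->refl->H->L'->H->R'->F->plug->F
Char 2 ('B'): step: R->7, L=1; B->plug->B->R->H->L->H->refl->B->L'->F->R'->A->plug->G
Char 3 ('E'): step: R->0, L->2 (L advanced); E->plug->E->R->D->L->D->refl->C->L'->F->R'->D->plug->H
Char 4 ('E'): step: R->1, L=2; E->plug->E->R->H->L->E->refl->G->L'->G->R'->A->plug->G

G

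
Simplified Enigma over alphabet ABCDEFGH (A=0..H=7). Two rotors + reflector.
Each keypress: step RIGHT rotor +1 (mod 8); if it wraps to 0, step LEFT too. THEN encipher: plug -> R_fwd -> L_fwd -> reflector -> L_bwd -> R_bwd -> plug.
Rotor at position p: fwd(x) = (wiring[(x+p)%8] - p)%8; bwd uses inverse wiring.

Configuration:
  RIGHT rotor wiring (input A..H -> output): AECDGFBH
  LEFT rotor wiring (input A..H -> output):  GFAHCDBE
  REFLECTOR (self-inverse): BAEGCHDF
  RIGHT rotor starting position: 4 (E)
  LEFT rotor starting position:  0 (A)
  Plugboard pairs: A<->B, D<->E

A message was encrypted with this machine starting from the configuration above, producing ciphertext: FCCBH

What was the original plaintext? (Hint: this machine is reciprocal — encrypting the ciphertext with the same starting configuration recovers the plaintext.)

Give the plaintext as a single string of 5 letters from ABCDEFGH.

Char 1 ('F'): step: R->5, L=0; F->plug->F->R->F->L->D->refl->G->L'->A->R'->A->plug->B
Char 2 ('C'): step: R->6, L=0; C->plug->C->R->C->L->A->refl->B->L'->G->R'->D->plug->E
Char 3 ('C'): step: R->7, L=0; C->plug->C->R->F->L->D->refl->G->L'->A->R'->A->plug->B
Char 4 ('B'): step: R->0, L->1 (L advanced); B->plug->A->R->A->L->E->refl->C->L'->E->R'->B->plug->A
Char 5 ('H'): step: R->1, L=1; H->plug->H->R->H->L->F->refl->H->L'->B->R'->B->plug->A

Answer: BEBAA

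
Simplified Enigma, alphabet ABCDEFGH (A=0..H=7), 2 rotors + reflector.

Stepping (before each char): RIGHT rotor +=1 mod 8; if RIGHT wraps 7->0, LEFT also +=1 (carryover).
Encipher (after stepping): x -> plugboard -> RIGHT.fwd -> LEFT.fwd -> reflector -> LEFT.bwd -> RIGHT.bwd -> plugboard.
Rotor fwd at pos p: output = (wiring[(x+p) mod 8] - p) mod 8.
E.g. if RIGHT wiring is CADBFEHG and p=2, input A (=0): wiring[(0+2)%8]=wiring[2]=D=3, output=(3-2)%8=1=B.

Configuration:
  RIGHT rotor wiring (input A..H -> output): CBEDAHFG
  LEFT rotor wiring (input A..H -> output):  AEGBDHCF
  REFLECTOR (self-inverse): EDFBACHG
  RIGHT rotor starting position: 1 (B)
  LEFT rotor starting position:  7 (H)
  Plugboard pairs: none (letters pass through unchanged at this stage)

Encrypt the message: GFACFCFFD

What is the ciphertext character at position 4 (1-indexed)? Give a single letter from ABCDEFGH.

Char 1 ('G'): step: R->2, L=7; G->plug->G->R->A->L->G->refl->H->L'->D->R'->E->plug->E
Char 2 ('F'): step: R->3, L=7; F->plug->F->R->H->L->D->refl->B->L'->B->R'->H->plug->H
Char 3 ('A'): step: R->4, L=7; A->plug->A->R->E->L->C->refl->F->L'->C->R'->D->plug->D
Char 4 ('C'): step: R->5, L=7; C->plug->C->R->B->L->B->refl->D->L'->H->R'->F->plug->F

F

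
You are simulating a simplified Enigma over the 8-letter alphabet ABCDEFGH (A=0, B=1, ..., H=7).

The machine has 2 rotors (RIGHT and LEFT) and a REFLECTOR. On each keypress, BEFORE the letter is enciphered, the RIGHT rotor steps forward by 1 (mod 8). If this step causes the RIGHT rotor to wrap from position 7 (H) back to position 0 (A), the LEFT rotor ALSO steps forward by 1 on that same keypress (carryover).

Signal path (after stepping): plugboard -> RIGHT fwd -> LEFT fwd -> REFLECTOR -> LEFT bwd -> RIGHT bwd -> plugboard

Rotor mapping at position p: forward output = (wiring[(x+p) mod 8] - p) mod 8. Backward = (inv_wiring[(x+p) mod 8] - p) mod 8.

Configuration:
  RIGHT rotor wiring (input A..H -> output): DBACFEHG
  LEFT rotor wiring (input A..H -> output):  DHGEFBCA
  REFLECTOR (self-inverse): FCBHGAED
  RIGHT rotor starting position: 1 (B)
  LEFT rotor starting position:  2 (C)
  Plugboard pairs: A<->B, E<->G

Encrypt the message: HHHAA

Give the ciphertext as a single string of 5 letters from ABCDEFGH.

Char 1 ('H'): step: R->2, L=2; H->plug->H->R->H->L->F->refl->A->L'->E->R'->F->plug->F
Char 2 ('H'): step: R->3, L=2; H->plug->H->R->F->L->G->refl->E->L'->A->R'->F->plug->F
Char 3 ('H'): step: R->4, L=2; H->plug->H->R->G->L->B->refl->C->L'->B->R'->A->plug->B
Char 4 ('A'): step: R->5, L=2; A->plug->B->R->C->L->D->refl->H->L'->D->R'->F->plug->F
Char 5 ('A'): step: R->6, L=2; A->plug->B->R->A->L->E->refl->G->L'->F->R'->C->plug->C

Answer: FFBFC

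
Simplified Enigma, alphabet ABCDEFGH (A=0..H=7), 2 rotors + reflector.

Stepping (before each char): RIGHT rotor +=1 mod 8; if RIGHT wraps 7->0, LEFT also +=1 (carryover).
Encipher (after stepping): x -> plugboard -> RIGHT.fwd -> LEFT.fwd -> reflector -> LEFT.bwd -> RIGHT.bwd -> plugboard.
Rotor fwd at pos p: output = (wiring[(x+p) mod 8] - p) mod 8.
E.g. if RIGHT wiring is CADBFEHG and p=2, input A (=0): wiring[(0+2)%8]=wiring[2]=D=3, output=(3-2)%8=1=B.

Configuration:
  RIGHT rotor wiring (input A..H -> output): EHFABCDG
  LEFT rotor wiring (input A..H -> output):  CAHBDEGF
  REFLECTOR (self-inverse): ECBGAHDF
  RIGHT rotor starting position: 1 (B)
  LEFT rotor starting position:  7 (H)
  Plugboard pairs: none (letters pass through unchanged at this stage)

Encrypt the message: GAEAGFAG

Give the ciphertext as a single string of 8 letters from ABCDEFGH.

Answer: FEGGAHHE

Derivation:
Char 1 ('G'): step: R->2, L=7; G->plug->G->R->C->L->B->refl->C->L'->E->R'->F->plug->F
Char 2 ('A'): step: R->3, L=7; A->plug->A->R->F->L->E->refl->A->L'->D->R'->E->plug->E
Char 3 ('E'): step: R->4, L=7; E->plug->E->R->A->L->G->refl->D->L'->B->R'->G->plug->G
Char 4 ('A'): step: R->5, L=7; A->plug->A->R->F->L->E->refl->A->L'->D->R'->G->plug->G
Char 5 ('G'): step: R->6, L=7; G->plug->G->R->D->L->A->refl->E->L'->F->R'->A->plug->A
Char 6 ('F'): step: R->7, L=7; F->plug->F->R->C->L->B->refl->C->L'->E->R'->H->plug->H
Char 7 ('A'): step: R->0, L->0 (L advanced); A->plug->A->R->E->L->D->refl->G->L'->G->R'->H->plug->H
Char 8 ('G'): step: R->1, L=0; G->plug->G->R->F->L->E->refl->A->L'->B->R'->E->plug->E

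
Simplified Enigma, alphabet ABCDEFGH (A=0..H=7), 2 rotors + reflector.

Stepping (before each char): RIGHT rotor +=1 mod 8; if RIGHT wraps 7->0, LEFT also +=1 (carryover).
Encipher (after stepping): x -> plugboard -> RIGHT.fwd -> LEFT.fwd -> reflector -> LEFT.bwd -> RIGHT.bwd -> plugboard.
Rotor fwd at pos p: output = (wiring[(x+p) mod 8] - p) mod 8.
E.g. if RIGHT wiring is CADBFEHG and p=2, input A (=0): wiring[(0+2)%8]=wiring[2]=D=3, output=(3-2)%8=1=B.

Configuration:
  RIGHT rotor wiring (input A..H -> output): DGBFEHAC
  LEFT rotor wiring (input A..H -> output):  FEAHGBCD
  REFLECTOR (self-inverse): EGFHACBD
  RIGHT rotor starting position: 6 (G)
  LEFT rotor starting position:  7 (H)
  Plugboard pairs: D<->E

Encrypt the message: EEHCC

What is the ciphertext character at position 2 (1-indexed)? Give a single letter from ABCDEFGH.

Char 1 ('E'): step: R->7, L=7; E->plug->D->R->C->L->F->refl->C->L'->G->R'->E->plug->D
Char 2 ('E'): step: R->0, L->0 (L advanced); E->plug->D->R->F->L->B->refl->G->L'->E->R'->E->plug->D

D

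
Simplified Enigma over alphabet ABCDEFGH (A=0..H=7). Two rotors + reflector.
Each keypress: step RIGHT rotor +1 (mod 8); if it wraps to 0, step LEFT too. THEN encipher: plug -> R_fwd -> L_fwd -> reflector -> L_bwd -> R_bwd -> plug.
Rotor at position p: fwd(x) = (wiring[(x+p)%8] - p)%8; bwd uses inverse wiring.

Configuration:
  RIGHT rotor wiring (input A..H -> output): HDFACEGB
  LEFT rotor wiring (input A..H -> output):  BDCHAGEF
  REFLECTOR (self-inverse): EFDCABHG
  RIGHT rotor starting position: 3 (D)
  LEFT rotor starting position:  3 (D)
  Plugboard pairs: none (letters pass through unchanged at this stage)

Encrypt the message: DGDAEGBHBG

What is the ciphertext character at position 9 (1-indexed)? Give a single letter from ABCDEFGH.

Char 1 ('D'): step: R->4, L=3; D->plug->D->R->F->L->G->refl->H->L'->H->R'->F->plug->F
Char 2 ('G'): step: R->5, L=3; G->plug->G->R->D->L->B->refl->F->L'->B->R'->B->plug->B
Char 3 ('D'): step: R->6, L=3; D->plug->D->R->F->L->G->refl->H->L'->H->R'->E->plug->E
Char 4 ('A'): step: R->7, L=3; A->plug->A->R->C->L->D->refl->C->L'->E->R'->C->plug->C
Char 5 ('E'): step: R->0, L->4 (L advanced); E->plug->E->R->C->L->A->refl->E->L'->A->R'->D->plug->D
Char 6 ('G'): step: R->1, L=4; G->plug->G->R->A->L->E->refl->A->L'->C->R'->A->plug->A
Char 7 ('B'): step: R->2, L=4; B->plug->B->R->G->L->G->refl->H->L'->F->R'->G->plug->G
Char 8 ('H'): step: R->3, L=4; H->plug->H->R->C->L->A->refl->E->L'->A->R'->G->plug->G
Char 9 ('B'): step: R->4, L=4; B->plug->B->R->A->L->E->refl->A->L'->C->R'->C->plug->C

C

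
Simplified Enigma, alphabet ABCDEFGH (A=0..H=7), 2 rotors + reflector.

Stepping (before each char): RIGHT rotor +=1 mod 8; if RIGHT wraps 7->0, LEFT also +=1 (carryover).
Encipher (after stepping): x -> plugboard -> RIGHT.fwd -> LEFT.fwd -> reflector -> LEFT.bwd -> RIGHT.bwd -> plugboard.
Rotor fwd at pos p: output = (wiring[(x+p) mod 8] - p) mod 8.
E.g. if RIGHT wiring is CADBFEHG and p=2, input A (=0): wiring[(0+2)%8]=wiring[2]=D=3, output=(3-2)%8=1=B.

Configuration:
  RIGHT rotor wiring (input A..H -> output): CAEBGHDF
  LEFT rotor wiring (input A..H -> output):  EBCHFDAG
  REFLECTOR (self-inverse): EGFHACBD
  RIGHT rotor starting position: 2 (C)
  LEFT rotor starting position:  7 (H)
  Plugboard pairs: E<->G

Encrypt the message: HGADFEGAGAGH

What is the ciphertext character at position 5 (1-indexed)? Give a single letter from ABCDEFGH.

Char 1 ('H'): step: R->3, L=7; H->plug->H->R->B->L->F->refl->C->L'->C->R'->E->plug->G
Char 2 ('G'): step: R->4, L=7; G->plug->E->R->G->L->E->refl->A->L'->E->R'->F->plug->F
Char 3 ('A'): step: R->5, L=7; A->plug->A->R->C->L->C->refl->F->L'->B->R'->H->plug->H
Char 4 ('D'): step: R->6, L=7; D->plug->D->R->C->L->C->refl->F->L'->B->R'->H->plug->H
Char 5 ('F'): step: R->7, L=7; F->plug->F->R->H->L->B->refl->G->L'->F->R'->D->plug->D

D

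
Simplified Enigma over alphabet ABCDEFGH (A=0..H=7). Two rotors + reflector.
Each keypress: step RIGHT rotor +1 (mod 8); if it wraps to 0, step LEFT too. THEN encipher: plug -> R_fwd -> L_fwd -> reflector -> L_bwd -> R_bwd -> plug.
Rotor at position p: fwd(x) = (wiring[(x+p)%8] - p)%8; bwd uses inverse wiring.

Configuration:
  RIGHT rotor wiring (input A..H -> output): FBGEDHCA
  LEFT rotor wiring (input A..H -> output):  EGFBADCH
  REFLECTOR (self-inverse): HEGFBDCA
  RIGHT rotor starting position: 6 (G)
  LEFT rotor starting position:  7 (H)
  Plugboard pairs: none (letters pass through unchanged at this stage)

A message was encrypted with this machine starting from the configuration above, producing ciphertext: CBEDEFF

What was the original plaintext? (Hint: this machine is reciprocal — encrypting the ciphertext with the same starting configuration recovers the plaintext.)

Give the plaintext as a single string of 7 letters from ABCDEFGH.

Char 1 ('C'): step: R->7, L=7; C->plug->C->R->C->L->H->refl->A->L'->A->R'->G->plug->G
Char 2 ('B'): step: R->0, L->0 (L advanced); B->plug->B->R->B->L->G->refl->C->L'->G->R'->C->plug->C
Char 3 ('E'): step: R->1, L=0; E->plug->E->R->G->L->C->refl->G->L'->B->R'->F->plug->F
Char 4 ('D'): step: R->2, L=0; D->plug->D->R->F->L->D->refl->F->L'->C->R'->B->plug->B
Char 5 ('E'): step: R->3, L=0; E->plug->E->R->F->L->D->refl->F->L'->C->R'->F->plug->F
Char 6 ('F'): step: R->4, L=0; F->plug->F->R->F->L->D->refl->F->L'->C->R'->G->plug->G
Char 7 ('F'): step: R->5, L=0; F->plug->F->R->B->L->G->refl->C->L'->G->R'->H->plug->H

Answer: GCFBFGH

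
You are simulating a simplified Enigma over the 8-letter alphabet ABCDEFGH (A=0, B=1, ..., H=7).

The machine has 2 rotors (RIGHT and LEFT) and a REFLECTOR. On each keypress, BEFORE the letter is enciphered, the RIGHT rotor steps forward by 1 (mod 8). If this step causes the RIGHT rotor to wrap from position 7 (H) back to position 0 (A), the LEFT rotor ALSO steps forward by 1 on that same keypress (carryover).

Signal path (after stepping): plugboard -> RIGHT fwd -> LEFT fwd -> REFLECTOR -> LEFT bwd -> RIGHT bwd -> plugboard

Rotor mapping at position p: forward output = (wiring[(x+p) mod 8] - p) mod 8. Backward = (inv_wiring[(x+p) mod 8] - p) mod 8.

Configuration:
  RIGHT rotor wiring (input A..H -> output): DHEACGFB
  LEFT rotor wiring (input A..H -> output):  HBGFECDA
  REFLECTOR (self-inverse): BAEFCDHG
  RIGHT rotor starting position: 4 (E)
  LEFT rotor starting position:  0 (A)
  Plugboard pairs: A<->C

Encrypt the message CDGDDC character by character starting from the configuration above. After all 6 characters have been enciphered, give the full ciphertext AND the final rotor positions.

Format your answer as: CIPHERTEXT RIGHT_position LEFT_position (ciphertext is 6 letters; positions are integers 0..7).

Answer: FCEABH 2 1

Derivation:
Char 1 ('C'): step: R->5, L=0; C->plug->A->R->B->L->B->refl->A->L'->H->R'->F->plug->F
Char 2 ('D'): step: R->6, L=0; D->plug->D->R->B->L->B->refl->A->L'->H->R'->A->plug->C
Char 3 ('G'): step: R->7, L=0; G->plug->G->R->H->L->A->refl->B->L'->B->R'->E->plug->E
Char 4 ('D'): step: R->0, L->1 (L advanced); D->plug->D->R->A->L->A->refl->B->L'->E->R'->C->plug->A
Char 5 ('D'): step: R->1, L=1; D->plug->D->R->B->L->F->refl->D->L'->D->R'->B->plug->B
Char 6 ('C'): step: R->2, L=1; C->plug->A->R->C->L->E->refl->C->L'->F->R'->H->plug->H
Final: ciphertext=FCEABH, RIGHT=2, LEFT=1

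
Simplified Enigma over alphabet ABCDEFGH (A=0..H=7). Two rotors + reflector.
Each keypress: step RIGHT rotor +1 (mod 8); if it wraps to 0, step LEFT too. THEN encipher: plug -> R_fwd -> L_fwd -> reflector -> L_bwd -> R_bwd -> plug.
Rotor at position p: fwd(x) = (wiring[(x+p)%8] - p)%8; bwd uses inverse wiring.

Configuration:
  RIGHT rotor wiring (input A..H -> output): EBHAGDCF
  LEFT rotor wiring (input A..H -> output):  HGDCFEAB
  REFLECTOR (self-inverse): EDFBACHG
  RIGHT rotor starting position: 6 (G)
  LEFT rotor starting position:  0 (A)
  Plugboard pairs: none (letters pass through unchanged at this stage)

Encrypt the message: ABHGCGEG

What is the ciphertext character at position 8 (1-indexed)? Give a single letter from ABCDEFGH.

Char 1 ('A'): step: R->7, L=0; A->plug->A->R->G->L->A->refl->E->L'->F->R'->B->plug->B
Char 2 ('B'): step: R->0, L->1 (L advanced); B->plug->B->R->B->L->C->refl->F->L'->A->R'->D->plug->D
Char 3 ('H'): step: R->1, L=1; H->plug->H->R->D->L->E->refl->A->L'->G->R'->B->plug->B
Char 4 ('G'): step: R->2, L=1; G->plug->G->R->C->L->B->refl->D->L'->E->R'->C->plug->C
Char 5 ('C'): step: R->3, L=1; C->plug->C->R->A->L->F->refl->C->L'->B->R'->F->plug->F
Char 6 ('G'): step: R->4, L=1; G->plug->G->R->D->L->E->refl->A->L'->G->R'->C->plug->C
Char 7 ('E'): step: R->5, L=1; E->plug->E->R->E->L->D->refl->B->L'->C->R'->F->plug->F
Char 8 ('G'): step: R->6, L=1; G->plug->G->R->A->L->F->refl->C->L'->B->R'->E->plug->E

E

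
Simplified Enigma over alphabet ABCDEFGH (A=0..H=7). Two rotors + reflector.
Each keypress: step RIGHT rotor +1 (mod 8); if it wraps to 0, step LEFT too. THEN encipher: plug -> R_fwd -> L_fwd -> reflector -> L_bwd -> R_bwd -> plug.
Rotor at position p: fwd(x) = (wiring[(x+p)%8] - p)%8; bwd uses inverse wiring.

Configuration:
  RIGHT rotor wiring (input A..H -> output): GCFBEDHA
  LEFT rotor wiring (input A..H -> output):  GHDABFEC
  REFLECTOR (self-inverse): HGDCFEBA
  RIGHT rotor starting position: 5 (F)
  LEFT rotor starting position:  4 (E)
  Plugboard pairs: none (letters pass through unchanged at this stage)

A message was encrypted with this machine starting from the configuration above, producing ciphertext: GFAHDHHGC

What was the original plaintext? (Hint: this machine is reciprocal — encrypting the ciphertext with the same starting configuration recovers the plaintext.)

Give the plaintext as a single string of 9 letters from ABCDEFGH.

Answer: BGEDHGCAA

Derivation:
Char 1 ('G'): step: R->6, L=4; G->plug->G->R->G->L->H->refl->A->L'->C->R'->B->plug->B
Char 2 ('F'): step: R->7, L=4; F->plug->F->R->F->L->D->refl->C->L'->E->R'->G->plug->G
Char 3 ('A'): step: R->0, L->5 (L advanced); A->plug->A->R->G->L->D->refl->C->L'->E->R'->E->plug->E
Char 4 ('H'): step: R->1, L=5; H->plug->H->R->F->L->G->refl->B->L'->D->R'->D->plug->D
Char 5 ('D'): step: R->2, L=5; D->plug->D->R->B->L->H->refl->A->L'->A->R'->H->plug->H
Char 6 ('H'): step: R->3, L=5; H->plug->H->R->C->L->F->refl->E->L'->H->R'->G->plug->G
Char 7 ('H'): step: R->4, L=5; H->plug->H->R->F->L->G->refl->B->L'->D->R'->C->plug->C
Char 8 ('G'): step: R->5, L=5; G->plug->G->R->E->L->C->refl->D->L'->G->R'->A->plug->A
Char 9 ('C'): step: R->6, L=5; C->plug->C->R->A->L->A->refl->H->L'->B->R'->A->plug->A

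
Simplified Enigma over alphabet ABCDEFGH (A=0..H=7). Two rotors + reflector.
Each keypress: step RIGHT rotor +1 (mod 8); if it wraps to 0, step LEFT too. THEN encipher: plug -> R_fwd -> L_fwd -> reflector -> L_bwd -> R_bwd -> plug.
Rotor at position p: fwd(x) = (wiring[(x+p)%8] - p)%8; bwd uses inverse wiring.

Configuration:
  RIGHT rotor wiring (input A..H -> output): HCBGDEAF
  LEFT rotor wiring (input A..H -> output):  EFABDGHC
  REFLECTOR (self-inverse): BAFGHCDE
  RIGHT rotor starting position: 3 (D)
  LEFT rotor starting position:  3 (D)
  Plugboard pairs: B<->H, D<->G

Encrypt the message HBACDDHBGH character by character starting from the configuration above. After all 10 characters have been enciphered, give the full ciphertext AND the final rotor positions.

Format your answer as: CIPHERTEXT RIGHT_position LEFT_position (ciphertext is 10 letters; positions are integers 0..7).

Answer: BAFFGCDHAG 5 4

Derivation:
Char 1 ('H'): step: R->4, L=3; H->plug->B->R->A->L->G->refl->D->L'->C->R'->H->plug->B
Char 2 ('B'): step: R->5, L=3; B->plug->H->R->G->L->C->refl->F->L'->H->R'->A->plug->A
Char 3 ('A'): step: R->6, L=3; A->plug->A->R->C->L->D->refl->G->L'->A->R'->F->plug->F
Char 4 ('C'): step: R->7, L=3; C->plug->C->R->D->L->E->refl->H->L'->E->R'->F->plug->F
Char 5 ('D'): step: R->0, L->4 (L advanced); D->plug->G->R->A->L->H->refl->E->L'->G->R'->D->plug->G
Char 6 ('D'): step: R->1, L=4; D->plug->G->R->E->L->A->refl->B->L'->F->R'->C->plug->C
Char 7 ('H'): step: R->2, L=4; H->plug->B->R->E->L->A->refl->B->L'->F->R'->G->plug->D
Char 8 ('B'): step: R->3, L=4; B->plug->H->R->G->L->E->refl->H->L'->A->R'->B->plug->H
Char 9 ('G'): step: R->4, L=4; G->plug->D->R->B->L->C->refl->F->L'->H->R'->A->plug->A
Char 10 ('H'): step: R->5, L=4; H->plug->B->R->D->L->G->refl->D->L'->C->R'->D->plug->G
Final: ciphertext=BAFFGCDHAG, RIGHT=5, LEFT=4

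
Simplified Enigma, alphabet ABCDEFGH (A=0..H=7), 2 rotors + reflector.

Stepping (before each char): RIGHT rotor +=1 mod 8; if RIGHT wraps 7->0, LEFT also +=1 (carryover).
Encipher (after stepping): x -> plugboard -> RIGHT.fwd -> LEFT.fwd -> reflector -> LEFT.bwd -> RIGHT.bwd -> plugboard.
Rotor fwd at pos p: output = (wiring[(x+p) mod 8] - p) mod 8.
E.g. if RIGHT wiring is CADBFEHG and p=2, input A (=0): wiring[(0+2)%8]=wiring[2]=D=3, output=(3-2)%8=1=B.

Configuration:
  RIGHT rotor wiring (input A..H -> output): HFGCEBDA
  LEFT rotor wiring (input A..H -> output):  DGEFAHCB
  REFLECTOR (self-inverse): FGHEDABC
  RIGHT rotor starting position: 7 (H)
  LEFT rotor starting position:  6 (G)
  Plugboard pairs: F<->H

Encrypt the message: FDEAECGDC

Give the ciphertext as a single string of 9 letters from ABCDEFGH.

Char 1 ('F'): step: R->0, L->7 (L advanced); F->plug->H->R->A->L->C->refl->H->L'->C->R'->D->plug->D
Char 2 ('D'): step: R->1, L=7; D->plug->D->R->D->L->F->refl->A->L'->G->R'->H->plug->F
Char 3 ('E'): step: R->2, L=7; E->plug->E->R->B->L->E->refl->D->L'->H->R'->D->plug->D
Char 4 ('A'): step: R->3, L=7; A->plug->A->R->H->L->D->refl->E->L'->B->R'->B->plug->B
Char 5 ('E'): step: R->4, L=7; E->plug->E->R->D->L->F->refl->A->L'->G->R'->H->plug->F
Char 6 ('C'): step: R->5, L=7; C->plug->C->R->D->L->F->refl->A->L'->G->R'->B->plug->B
Char 7 ('G'): step: R->6, L=7; G->plug->G->R->G->L->A->refl->F->L'->D->R'->H->plug->F
Char 8 ('D'): step: R->7, L=7; D->plug->D->R->H->L->D->refl->E->L'->B->R'->A->plug->A
Char 9 ('C'): step: R->0, L->0 (L advanced); C->plug->C->R->G->L->C->refl->H->L'->F->R'->B->plug->B

Answer: DFDBFBFAB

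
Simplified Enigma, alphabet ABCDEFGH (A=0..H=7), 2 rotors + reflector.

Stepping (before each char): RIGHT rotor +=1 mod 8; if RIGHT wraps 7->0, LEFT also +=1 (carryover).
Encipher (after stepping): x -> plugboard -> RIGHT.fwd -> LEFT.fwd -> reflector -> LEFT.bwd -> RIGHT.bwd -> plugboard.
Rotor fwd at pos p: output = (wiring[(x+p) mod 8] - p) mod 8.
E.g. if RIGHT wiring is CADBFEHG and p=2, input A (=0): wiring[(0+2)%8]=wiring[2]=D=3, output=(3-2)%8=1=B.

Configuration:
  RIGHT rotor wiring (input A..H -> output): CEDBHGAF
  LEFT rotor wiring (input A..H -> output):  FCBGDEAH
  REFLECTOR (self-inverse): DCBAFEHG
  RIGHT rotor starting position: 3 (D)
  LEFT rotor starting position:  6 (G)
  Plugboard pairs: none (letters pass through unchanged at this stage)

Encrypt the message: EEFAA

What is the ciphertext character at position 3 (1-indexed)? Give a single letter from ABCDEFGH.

Char 1 ('E'): step: R->4, L=6; E->plug->E->R->G->L->F->refl->E->L'->D->R'->A->plug->A
Char 2 ('E'): step: R->5, L=6; E->plug->E->R->H->L->G->refl->H->L'->C->R'->H->plug->H
Char 3 ('F'): step: R->6, L=6; F->plug->F->R->D->L->E->refl->F->L'->G->R'->D->plug->D

D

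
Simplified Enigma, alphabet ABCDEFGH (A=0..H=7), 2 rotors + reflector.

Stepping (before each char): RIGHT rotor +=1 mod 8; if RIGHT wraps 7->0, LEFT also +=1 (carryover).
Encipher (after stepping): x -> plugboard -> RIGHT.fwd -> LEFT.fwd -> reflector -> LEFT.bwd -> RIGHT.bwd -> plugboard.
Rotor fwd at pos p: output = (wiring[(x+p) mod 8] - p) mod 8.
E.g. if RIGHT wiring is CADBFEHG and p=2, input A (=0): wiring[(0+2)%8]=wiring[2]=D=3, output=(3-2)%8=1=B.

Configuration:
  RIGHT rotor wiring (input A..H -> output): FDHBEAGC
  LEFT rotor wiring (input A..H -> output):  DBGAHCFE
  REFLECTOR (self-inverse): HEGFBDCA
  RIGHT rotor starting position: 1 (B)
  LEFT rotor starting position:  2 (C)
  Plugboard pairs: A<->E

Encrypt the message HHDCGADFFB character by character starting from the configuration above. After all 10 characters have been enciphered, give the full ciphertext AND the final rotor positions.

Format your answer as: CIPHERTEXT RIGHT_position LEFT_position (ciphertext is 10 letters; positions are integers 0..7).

Answer: EFEBECAEBH 3 3

Derivation:
Char 1 ('H'): step: R->2, L=2; H->plug->H->R->B->L->G->refl->C->L'->F->R'->A->plug->E
Char 2 ('H'): step: R->3, L=2; H->plug->H->R->E->L->D->refl->F->L'->C->R'->F->plug->F
Char 3 ('D'): step: R->4, L=2; D->plug->D->R->G->L->B->refl->E->L'->A->R'->A->plug->E
Char 4 ('C'): step: R->5, L=2; C->plug->C->R->F->L->C->refl->G->L'->B->R'->B->plug->B
Char 5 ('G'): step: R->6, L=2; G->plug->G->R->G->L->B->refl->E->L'->A->R'->A->plug->E
Char 6 ('A'): step: R->7, L=2; A->plug->E->R->C->L->F->refl->D->L'->E->R'->C->plug->C
Char 7 ('D'): step: R->0, L->3 (L advanced); D->plug->D->R->B->L->E->refl->B->L'->E->R'->E->plug->A
Char 8 ('F'): step: R->1, L=3; F->plug->F->R->F->L->A->refl->H->L'->C->R'->A->plug->E
Char 9 ('F'): step: R->2, L=3; F->plug->F->R->A->L->F->refl->D->L'->H->R'->B->plug->B
Char 10 ('B'): step: R->3, L=3; B->plug->B->R->B->L->E->refl->B->L'->E->R'->H->plug->H
Final: ciphertext=EFEBECAEBH, RIGHT=3, LEFT=3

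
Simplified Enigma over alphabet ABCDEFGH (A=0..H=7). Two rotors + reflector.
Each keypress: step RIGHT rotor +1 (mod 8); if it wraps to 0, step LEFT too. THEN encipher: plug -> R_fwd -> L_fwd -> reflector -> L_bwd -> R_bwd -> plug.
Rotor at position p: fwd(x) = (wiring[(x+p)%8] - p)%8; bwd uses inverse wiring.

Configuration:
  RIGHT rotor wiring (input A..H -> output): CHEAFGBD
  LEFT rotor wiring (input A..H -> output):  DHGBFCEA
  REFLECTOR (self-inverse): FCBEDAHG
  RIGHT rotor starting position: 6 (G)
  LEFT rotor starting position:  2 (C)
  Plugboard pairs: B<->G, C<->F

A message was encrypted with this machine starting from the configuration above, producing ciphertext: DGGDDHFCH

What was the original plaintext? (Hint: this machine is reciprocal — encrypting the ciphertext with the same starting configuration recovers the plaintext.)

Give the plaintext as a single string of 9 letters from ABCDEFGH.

Char 1 ('D'): step: R->7, L=2; D->plug->D->R->F->L->G->refl->H->L'->B->R'->E->plug->E
Char 2 ('G'): step: R->0, L->3 (L advanced); G->plug->B->R->H->L->D->refl->E->L'->G->R'->F->plug->C
Char 3 ('G'): step: R->1, L=3; G->plug->B->R->D->L->B->refl->C->L'->B->R'->H->plug->H
Char 4 ('D'): step: R->2, L=3; D->plug->D->R->E->L->F->refl->A->L'->F->R'->H->plug->H
Char 5 ('D'): step: R->3, L=3; D->plug->D->R->G->L->E->refl->D->L'->H->R'->F->plug->C
Char 6 ('H'): step: R->4, L=3; H->plug->H->R->E->L->F->refl->A->L'->F->R'->C->plug->F
Char 7 ('F'): step: R->5, L=3; F->plug->C->R->G->L->E->refl->D->L'->H->R'->F->plug->C
Char 8 ('C'): step: R->6, L=3; C->plug->F->R->C->L->H->refl->G->L'->A->R'->H->plug->H
Char 9 ('H'): step: R->7, L=3; H->plug->H->R->C->L->H->refl->G->L'->A->R'->C->plug->F

Answer: ECHHCFCHF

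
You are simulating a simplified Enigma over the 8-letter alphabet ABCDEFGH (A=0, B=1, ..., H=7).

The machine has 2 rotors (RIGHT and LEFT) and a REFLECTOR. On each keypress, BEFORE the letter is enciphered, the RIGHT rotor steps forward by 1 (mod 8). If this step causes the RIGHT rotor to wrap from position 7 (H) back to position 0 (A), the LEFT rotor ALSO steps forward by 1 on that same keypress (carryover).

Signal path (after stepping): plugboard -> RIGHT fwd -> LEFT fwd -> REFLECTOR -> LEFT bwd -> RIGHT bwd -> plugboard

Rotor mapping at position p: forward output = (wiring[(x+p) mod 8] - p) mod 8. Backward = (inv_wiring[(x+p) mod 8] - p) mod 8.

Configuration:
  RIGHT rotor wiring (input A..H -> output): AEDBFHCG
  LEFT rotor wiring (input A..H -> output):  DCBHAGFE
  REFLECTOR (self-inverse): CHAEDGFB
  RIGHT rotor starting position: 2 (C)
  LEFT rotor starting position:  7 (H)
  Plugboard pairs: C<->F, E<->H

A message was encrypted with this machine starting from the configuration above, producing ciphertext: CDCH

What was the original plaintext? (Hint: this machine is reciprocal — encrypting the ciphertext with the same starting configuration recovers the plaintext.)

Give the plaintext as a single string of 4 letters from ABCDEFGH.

Char 1 ('C'): step: R->3, L=7; C->plug->F->R->F->L->B->refl->H->L'->G->R'->A->plug->A
Char 2 ('D'): step: R->4, L=7; D->plug->D->R->C->L->D->refl->E->L'->B->R'->A->plug->A
Char 3 ('C'): step: R->5, L=7; C->plug->F->R->G->L->H->refl->B->L'->F->R'->B->plug->B
Char 4 ('H'): step: R->6, L=7; H->plug->E->R->F->L->B->refl->H->L'->G->R'->D->plug->D

Answer: AABD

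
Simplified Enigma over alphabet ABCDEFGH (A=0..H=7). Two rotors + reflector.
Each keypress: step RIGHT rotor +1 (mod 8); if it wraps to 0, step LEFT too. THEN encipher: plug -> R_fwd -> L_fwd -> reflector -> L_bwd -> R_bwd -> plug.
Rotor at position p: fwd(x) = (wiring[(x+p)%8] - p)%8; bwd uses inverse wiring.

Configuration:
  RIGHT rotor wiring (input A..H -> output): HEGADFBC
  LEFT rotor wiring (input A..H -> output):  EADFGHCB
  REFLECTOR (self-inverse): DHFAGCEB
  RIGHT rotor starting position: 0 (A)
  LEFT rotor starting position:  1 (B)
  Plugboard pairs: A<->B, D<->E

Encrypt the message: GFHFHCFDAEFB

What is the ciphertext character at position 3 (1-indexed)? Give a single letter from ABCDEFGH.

Char 1 ('G'): step: R->1, L=1; G->plug->G->R->B->L->C->refl->F->L'->D->R'->A->plug->B
Char 2 ('F'): step: R->2, L=1; F->plug->F->R->A->L->H->refl->B->L'->F->R'->G->plug->G
Char 3 ('H'): step: R->3, L=1; H->plug->H->R->D->L->F->refl->C->L'->B->R'->G->plug->G

G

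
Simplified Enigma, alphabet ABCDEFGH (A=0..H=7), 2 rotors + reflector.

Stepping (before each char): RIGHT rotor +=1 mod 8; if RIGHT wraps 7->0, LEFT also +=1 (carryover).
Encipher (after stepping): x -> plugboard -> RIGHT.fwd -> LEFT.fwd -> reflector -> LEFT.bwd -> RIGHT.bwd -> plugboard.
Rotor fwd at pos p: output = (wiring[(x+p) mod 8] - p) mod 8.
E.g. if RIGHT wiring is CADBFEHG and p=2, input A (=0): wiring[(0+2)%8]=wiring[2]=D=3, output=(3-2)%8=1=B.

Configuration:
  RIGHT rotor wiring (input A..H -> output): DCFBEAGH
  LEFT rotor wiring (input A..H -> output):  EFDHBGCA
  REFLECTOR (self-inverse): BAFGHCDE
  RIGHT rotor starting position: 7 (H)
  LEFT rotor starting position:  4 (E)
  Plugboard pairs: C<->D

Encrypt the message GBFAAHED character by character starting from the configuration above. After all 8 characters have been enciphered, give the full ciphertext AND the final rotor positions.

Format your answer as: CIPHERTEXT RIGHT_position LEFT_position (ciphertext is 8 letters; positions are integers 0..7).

Answer: CDDBBAFH 7 5

Derivation:
Char 1 ('G'): step: R->0, L->5 (L advanced); G->plug->G->R->G->L->C->refl->F->L'->B->R'->D->plug->C
Char 2 ('B'): step: R->1, L=5; B->plug->B->R->E->L->A->refl->B->L'->A->R'->C->plug->D
Char 3 ('F'): step: R->2, L=5; F->plug->F->R->F->L->G->refl->D->L'->C->R'->C->plug->D
Char 4 ('A'): step: R->3, L=5; A->plug->A->R->G->L->C->refl->F->L'->B->R'->B->plug->B
Char 5 ('A'): step: R->4, L=5; A->plug->A->R->A->L->B->refl->A->L'->E->R'->B->plug->B
Char 6 ('H'): step: R->5, L=5; H->plug->H->R->H->L->E->refl->H->L'->D->R'->A->plug->A
Char 7 ('E'): step: R->6, L=5; E->plug->E->R->H->L->E->refl->H->L'->D->R'->F->plug->F
Char 8 ('D'): step: R->7, L=5; D->plug->C->R->D->L->H->refl->E->L'->H->R'->H->plug->H
Final: ciphertext=CDDBBAFH, RIGHT=7, LEFT=5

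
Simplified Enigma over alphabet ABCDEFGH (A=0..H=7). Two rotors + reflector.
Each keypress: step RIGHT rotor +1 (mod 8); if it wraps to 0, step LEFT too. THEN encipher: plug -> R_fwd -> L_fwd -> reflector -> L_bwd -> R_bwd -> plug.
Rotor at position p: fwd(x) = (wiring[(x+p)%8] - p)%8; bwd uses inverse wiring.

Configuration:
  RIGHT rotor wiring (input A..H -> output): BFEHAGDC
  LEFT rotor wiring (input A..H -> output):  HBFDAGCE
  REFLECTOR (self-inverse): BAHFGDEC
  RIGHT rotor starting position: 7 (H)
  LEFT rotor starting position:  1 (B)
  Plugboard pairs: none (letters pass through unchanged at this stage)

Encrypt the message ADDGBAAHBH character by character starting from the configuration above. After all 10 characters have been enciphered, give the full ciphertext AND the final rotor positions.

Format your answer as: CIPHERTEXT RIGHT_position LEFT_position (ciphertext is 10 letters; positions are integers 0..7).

Answer: CEECHDDFFA 1 3

Derivation:
Char 1 ('A'): step: R->0, L->2 (L advanced); A->plug->A->R->B->L->B->refl->A->L'->E->R'->C->plug->C
Char 2 ('D'): step: R->1, L=2; D->plug->D->R->H->L->H->refl->C->L'->F->R'->E->plug->E
Char 3 ('D'): step: R->2, L=2; D->plug->D->R->E->L->A->refl->B->L'->B->R'->E->plug->E
Char 4 ('G'): step: R->3, L=2; G->plug->G->R->C->L->G->refl->E->L'->D->R'->C->plug->C
Char 5 ('B'): step: R->4, L=2; B->plug->B->R->C->L->G->refl->E->L'->D->R'->H->plug->H
Char 6 ('A'): step: R->5, L=2; A->plug->A->R->B->L->B->refl->A->L'->E->R'->D->plug->D
Char 7 ('A'): step: R->6, L=2; A->plug->A->R->F->L->C->refl->H->L'->H->R'->D->plug->D
Char 8 ('H'): step: R->7, L=2; H->plug->H->R->E->L->A->refl->B->L'->B->R'->F->plug->F
Char 9 ('B'): step: R->0, L->3 (L advanced); B->plug->B->R->F->L->E->refl->G->L'->G->R'->F->plug->F
Char 10 ('H'): step: R->1, L=3; H->plug->H->R->A->L->A->refl->B->L'->E->R'->A->plug->A
Final: ciphertext=CEECHDDFFA, RIGHT=1, LEFT=3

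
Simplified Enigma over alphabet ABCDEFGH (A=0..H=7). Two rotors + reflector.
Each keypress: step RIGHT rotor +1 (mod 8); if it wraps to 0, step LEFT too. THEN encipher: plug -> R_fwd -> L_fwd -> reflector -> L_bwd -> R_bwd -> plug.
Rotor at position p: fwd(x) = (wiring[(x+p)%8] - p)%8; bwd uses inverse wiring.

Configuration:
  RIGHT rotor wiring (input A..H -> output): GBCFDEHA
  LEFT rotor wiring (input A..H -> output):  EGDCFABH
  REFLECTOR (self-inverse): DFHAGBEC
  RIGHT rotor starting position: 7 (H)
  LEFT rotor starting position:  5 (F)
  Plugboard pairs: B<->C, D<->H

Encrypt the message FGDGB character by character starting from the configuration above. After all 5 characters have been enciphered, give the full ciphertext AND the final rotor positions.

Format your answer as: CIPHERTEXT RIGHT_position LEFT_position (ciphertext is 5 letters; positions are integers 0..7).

Answer: CFFDC 4 6

Derivation:
Char 1 ('F'): step: R->0, L->6 (L advanced); F->plug->F->R->E->L->F->refl->B->L'->B->R'->B->plug->C
Char 2 ('G'): step: R->1, L=6; G->plug->G->R->H->L->C->refl->H->L'->G->R'->F->plug->F
Char 3 ('D'): step: R->2, L=6; D->plug->H->R->H->L->C->refl->H->L'->G->R'->F->plug->F
Char 4 ('G'): step: R->3, L=6; G->plug->G->R->G->L->H->refl->C->L'->H->R'->H->plug->D
Char 5 ('B'): step: R->4, L=6; B->plug->C->R->D->L->A->refl->D->L'->A->R'->B->plug->C
Final: ciphertext=CFFDC, RIGHT=4, LEFT=6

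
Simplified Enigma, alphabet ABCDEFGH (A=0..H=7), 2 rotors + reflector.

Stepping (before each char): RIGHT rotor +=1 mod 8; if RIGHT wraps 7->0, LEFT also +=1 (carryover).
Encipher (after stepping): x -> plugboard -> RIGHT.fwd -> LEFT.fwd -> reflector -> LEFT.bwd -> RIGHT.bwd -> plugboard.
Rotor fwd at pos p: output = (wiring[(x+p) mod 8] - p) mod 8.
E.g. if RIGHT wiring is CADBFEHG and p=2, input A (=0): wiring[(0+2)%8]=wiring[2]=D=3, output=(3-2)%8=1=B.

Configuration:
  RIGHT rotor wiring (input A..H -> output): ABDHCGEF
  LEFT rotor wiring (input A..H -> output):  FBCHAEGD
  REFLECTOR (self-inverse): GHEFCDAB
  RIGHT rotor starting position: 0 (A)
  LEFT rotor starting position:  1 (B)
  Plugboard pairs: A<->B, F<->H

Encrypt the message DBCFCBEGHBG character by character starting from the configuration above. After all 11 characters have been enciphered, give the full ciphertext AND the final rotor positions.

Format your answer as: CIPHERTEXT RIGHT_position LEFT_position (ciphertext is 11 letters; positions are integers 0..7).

Answer: HHDDGACCGGD 3 2

Derivation:
Char 1 ('D'): step: R->1, L=1; D->plug->D->R->B->L->B->refl->H->L'->D->R'->F->plug->H
Char 2 ('B'): step: R->2, L=1; B->plug->A->R->B->L->B->refl->H->L'->D->R'->F->plug->H
Char 3 ('C'): step: R->3, L=1; C->plug->C->R->D->L->H->refl->B->L'->B->R'->D->plug->D
Char 4 ('F'): step: R->4, L=1; F->plug->H->R->D->L->H->refl->B->L'->B->R'->D->plug->D
Char 5 ('C'): step: R->5, L=1; C->plug->C->R->A->L->A->refl->G->L'->C->R'->G->plug->G
Char 6 ('B'): step: R->6, L=1; B->plug->A->R->G->L->C->refl->E->L'->H->R'->B->plug->A
Char 7 ('E'): step: R->7, L=1; E->plug->E->R->A->L->A->refl->G->L'->C->R'->C->plug->C
Char 8 ('G'): step: R->0, L->2 (L advanced); G->plug->G->R->E->L->E->refl->C->L'->D->R'->C->plug->C
Char 9 ('H'): step: R->1, L=2; H->plug->F->R->D->L->C->refl->E->L'->E->R'->G->plug->G
Char 10 ('B'): step: R->2, L=2; B->plug->A->R->B->L->F->refl->D->L'->G->R'->G->plug->G
Char 11 ('G'): step: R->3, L=2; G->plug->G->R->G->L->D->refl->F->L'->B->R'->D->plug->D
Final: ciphertext=HHDDGACCGGD, RIGHT=3, LEFT=2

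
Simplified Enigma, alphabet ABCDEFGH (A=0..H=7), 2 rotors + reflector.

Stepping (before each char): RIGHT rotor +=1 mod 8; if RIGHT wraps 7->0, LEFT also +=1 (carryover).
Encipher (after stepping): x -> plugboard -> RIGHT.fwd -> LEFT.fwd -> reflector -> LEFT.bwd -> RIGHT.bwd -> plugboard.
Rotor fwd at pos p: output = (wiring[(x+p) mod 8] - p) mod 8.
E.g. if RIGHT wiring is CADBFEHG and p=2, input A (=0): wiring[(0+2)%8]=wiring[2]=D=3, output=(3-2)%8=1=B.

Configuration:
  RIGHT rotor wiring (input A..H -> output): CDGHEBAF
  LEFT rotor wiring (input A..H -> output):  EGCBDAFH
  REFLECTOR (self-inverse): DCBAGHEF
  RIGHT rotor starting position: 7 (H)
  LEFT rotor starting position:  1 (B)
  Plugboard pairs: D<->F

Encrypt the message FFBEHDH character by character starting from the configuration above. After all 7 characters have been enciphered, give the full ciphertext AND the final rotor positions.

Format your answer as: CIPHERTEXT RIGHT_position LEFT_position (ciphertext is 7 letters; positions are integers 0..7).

Answer: BDHCDFB 6 2

Derivation:
Char 1 ('F'): step: R->0, L->2 (L advanced); F->plug->D->R->H->L->E->refl->G->L'->D->R'->B->plug->B
Char 2 ('F'): step: R->1, L=2; F->plug->D->R->D->L->G->refl->E->L'->H->R'->F->plug->D
Char 3 ('B'): step: R->2, L=2; B->plug->B->R->F->L->F->refl->H->L'->B->R'->H->plug->H
Char 4 ('E'): step: R->3, L=2; E->plug->E->R->C->L->B->refl->C->L'->G->R'->C->plug->C
Char 5 ('H'): step: R->4, L=2; H->plug->H->R->D->L->G->refl->E->L'->H->R'->F->plug->D
Char 6 ('D'): step: R->5, L=2; D->plug->F->R->B->L->H->refl->F->L'->F->R'->D->plug->F
Char 7 ('H'): step: R->6, L=2; H->plug->H->R->D->L->G->refl->E->L'->H->R'->B->plug->B
Final: ciphertext=BDHCDFB, RIGHT=6, LEFT=2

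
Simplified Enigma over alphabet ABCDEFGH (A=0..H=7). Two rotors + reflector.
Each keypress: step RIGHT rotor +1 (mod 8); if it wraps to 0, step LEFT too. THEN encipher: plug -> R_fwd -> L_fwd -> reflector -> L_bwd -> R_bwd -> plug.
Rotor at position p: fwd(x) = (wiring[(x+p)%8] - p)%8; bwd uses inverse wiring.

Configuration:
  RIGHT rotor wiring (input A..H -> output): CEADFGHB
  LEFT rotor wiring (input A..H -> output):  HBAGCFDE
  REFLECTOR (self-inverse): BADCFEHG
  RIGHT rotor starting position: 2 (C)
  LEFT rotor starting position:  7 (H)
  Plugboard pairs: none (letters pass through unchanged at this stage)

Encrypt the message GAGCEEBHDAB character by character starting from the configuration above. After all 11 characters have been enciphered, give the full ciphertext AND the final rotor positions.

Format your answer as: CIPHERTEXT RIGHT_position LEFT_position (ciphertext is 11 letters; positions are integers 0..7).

Char 1 ('G'): step: R->3, L=7; G->plug->G->R->B->L->A->refl->B->L'->D->R'->C->plug->C
Char 2 ('A'): step: R->4, L=7; A->plug->A->R->B->L->A->refl->B->L'->D->R'->C->plug->C
Char 3 ('G'): step: R->5, L=7; G->plug->G->R->G->L->G->refl->H->L'->E->R'->C->plug->C
Char 4 ('C'): step: R->6, L=7; C->plug->C->R->E->L->H->refl->G->L'->G->R'->D->plug->D
Char 5 ('E'): step: R->7, L=7; E->plug->E->R->E->L->H->refl->G->L'->G->R'->F->plug->F
Char 6 ('E'): step: R->0, L->0 (L advanced); E->plug->E->R->F->L->F->refl->E->L'->H->R'->G->plug->G
Char 7 ('B'): step: R->1, L=0; B->plug->B->R->H->L->E->refl->F->L'->F->R'->E->plug->E
Char 8 ('H'): step: R->2, L=0; H->plug->H->R->C->L->A->refl->B->L'->B->R'->B->plug->B
Char 9 ('D'): step: R->3, L=0; D->plug->D->R->E->L->C->refl->D->L'->G->R'->E->plug->E
Char 10 ('A'): step: R->4, L=0; A->plug->A->R->B->L->B->refl->A->L'->C->R'->B->plug->B
Char 11 ('B'): step: R->5, L=0; B->plug->B->R->C->L->A->refl->B->L'->B->R'->A->plug->A
Final: ciphertext=CCCDFGEBEBA, RIGHT=5, LEFT=0

Answer: CCCDFGEBEBA 5 0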